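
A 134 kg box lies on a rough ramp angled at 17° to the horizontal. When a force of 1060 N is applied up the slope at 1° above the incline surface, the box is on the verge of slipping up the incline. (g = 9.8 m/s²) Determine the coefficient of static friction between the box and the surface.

μ ≈ 0.546

On the verge of sliding up the incline, friction is at its maximum μN and acts down the slope.
Perpendicular to incline: N = W cos 17° − P sin 1° = 1256 − 18.5 = 1237 N.
Along incline: P cos 1° − μN = W sin 17° → μ = −(W sin 17° − P cos 1°) / N = 0.5463.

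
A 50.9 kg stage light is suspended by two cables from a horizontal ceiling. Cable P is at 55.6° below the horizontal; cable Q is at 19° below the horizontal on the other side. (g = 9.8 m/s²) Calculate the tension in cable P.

Weight W = 50.9 × 9.8 = 498.8 N acts straight down.
Horizontal: T_P cos 55.6° = T_Q cos 19°  →  T_Q = 0.5975 T_P.
Vertical: T_P sin 55.6° + T_Q sin 19° = 498.8.
Substituting the horizontal relation into the vertical equation gives 1.02 T_P = 498.8, so T_P = 489.2 N.

T_P ≈ 489 N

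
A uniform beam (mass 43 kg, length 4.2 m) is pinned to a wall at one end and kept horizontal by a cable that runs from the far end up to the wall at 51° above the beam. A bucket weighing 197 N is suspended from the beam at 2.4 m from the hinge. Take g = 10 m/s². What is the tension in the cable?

T ≈ 422 N

Take torques about the hinge: T sin 51° · 4.2 = 43×10×2.1 + 197×2.4 = 1375.8 N·m.
So T = 1375.8 / (0.7771 × 4.2) = 421.51 N.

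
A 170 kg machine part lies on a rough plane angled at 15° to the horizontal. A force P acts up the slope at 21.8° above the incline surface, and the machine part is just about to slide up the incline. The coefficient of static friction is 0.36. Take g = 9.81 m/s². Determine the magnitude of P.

On the verge of sliding up the incline, friction equals μN and acts down the slope.
Perpendicular: N + P sin 21.8° = W cos 15° = 1611 N.
Along incline: P cos 21.8° = W sin 15° + μN  with W sin 15° = 431.6 N.
Solving the pair for P and N: P = 952.3 N, N = 1257 N (and f = μN = 452.6 N).

P ≈ 952 N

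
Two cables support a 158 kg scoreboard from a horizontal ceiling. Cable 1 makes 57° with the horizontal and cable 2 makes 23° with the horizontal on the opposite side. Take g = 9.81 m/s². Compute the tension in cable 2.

Weight W = 158 × 9.81 = 1550 N acts straight down.
Horizontal: T_1 cos 57° = T_2 cos 23°  →  T_1 = 1.69 T_2.
Vertical: T_1 sin 57° + T_2 sin 23° = 1550.
Substituting the horizontal relation into the vertical equation gives 1.808 T_2 = 1550, so T_2 = 857.2 N.

T_2 ≈ 857 N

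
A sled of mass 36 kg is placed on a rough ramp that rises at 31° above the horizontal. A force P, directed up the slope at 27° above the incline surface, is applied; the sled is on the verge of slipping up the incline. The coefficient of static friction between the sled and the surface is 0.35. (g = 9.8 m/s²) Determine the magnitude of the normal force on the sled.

N ≈ 178 N

On the verge of sliding up the incline, friction equals μN and acts down the slope.
Perpendicular: N + P sin 27° = W cos 31° = 302.4 N.
Along incline: P cos 27° = W sin 31° + μN  with W sin 31° = 181.7 N.
Solving the pair for P and N: P = 273.9 N, N = 178.1 N (and f = μN = 62.32 N).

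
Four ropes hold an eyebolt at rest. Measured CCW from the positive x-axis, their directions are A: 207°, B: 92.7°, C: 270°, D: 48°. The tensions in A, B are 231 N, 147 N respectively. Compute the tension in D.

T_D ≈ 318 N

Resolve: ΣF_x = 231 cos 207° + 147 cos 92.7° + T_C cos 270° + T_D cos 48° = 0.
        ΣF_y = 231 sin 207° + 147 sin 92.7° + T_C sin 270° + T_D sin 48° = 0.
The known terms sum to (-212.7, 41.97) N, so 0.0000 T_C + 0.6691 T_D = 212.7 and -1.0000 T_C + 0.7431 T_D = -41.97.
Solving simultaneously: T_C = 278.2 N, T_D = 317.9 N.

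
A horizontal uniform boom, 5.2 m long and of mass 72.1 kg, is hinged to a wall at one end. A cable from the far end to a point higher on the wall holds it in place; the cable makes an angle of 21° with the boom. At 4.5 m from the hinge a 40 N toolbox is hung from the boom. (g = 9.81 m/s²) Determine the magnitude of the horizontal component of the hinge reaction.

H_x ≈ 1010 N

Take torques about the hinge: T sin 21° · 5.2 = 72.1×9.81×2.6 + 40×4.5 = 2019 N·m.
So T = 2019 / (0.3584 × 5.2) = 1083.4 N.
ΣF_x = 0: H_x = T cos 21° = 1011.5 N.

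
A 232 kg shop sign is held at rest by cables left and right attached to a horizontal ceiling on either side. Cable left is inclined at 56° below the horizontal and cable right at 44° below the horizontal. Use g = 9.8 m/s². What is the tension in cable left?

T_left ≈ 1660 N

Weight W = 232 × 9.8 = 2274 N acts straight down.
Horizontal: T_left cos 56° = T_right cos 44°  →  T_right = 0.7774 T_left.
Vertical: T_left sin 56° + T_right sin 44° = 2274.
Substituting the horizontal relation into the vertical equation gives 1.369 T_left = 2274, so T_left = 1661 N.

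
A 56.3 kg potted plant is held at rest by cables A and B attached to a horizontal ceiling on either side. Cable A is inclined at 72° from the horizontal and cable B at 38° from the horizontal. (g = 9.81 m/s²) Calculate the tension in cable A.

Weight W = 56.3 × 9.81 = 552.3 N acts straight down.
Horizontal: T_A cos 72° = T_B cos 38°  →  T_B = 0.3921 T_A.
Vertical: T_A sin 72° + T_B sin 38° = 552.3.
Substituting the horizontal relation into the vertical equation gives 1.192 T_A = 552.3, so T_A = 463.2 N.

T_A ≈ 463 N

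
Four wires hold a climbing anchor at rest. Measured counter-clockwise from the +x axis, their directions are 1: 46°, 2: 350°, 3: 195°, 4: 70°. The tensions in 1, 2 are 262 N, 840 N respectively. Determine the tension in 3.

Resolve: ΣF_x = 262 cos 46° + 840 cos 350° + T_3 cos 195° + T_4 cos 70° = 0.
        ΣF_y = 262 sin 46° + 840 sin 350° + T_3 sin 195° + T_4 sin 70° = 0.
The known terms sum to (1009, 42.6) N, so -0.9659 T_3 + 0.3420 T_4 = -1009 and -0.2588 T_3 + 0.9397 T_4 = -42.6.
Solving simultaneously: T_3 = 1140 N, T_4 = 268.6 N.

T_3 ≈ 1140 N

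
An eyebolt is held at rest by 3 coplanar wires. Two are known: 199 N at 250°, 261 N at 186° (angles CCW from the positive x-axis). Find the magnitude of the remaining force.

Sum the known components: ΣF_x = -327.6 N, ΣF_y = -214.3 N.
For equilibrium the remaining force must supply (−ΣF_x, −ΣF_y) = (327.6, 214.3) N.
Magnitude = √((327.6)² + (214.3)²) = 391.5 N; direction = atan2(214.3, 327.6) = 33.2°.

F ≈ 391 N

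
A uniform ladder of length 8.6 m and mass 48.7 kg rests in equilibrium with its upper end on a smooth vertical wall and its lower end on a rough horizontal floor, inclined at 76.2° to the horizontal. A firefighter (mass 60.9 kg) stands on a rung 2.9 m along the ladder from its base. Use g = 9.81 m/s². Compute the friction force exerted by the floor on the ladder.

Torques about the foot: N_wall · 8.6 sin 76.2° = 48.7×9.81×4.3 cos 76.2° + 60.9×9.81×2.9 cos 76.2° → N_wall = 108.16 N.
ΣF_x = 0: f_floor = N_wall = 108.16 N.

f ≈ 108 N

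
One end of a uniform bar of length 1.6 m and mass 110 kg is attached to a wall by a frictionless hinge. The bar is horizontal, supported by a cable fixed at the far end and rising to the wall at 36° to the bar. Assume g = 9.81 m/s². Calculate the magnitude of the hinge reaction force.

|H| ≈ 918 N

Take torques about the hinge: T sin 36° · 1.6 = 110×9.81×0.8 = 863.28 N·m.
So T = 863.28 / (0.5878 × 1.6) = 917.94 N.
ΣF_x = 0: H_x = T cos 36° = 742.63 N.
ΣF_y = 0: H_y = (110×9.81) − T sin 36° = 1079.1 − 539.55 = 539.55 N.
|H| = √(H_x² + H_y²) = √((742.63)² + (539.55)²) = 917.94 N.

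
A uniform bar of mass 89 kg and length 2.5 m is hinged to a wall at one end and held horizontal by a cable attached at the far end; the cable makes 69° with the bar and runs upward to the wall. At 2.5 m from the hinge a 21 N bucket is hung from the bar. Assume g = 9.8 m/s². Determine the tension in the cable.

T ≈ 490 N

Take torques about the hinge: T sin 69° · 2.5 = 89×9.8×1.25 + 21×2.5 = 1142.8 N·m.
So T = 1142.8 / (0.9336 × 2.5) = 489.62 N.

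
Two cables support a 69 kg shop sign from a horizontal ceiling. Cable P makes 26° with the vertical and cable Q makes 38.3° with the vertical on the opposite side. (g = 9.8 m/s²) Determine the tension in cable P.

Angles from the horizontal: cable P is 90° − 26° = 64°, cable Q is 90° − 38.3° = 51.7°.
Weight W = 69 × 9.8 = 676.2 N acts straight down.
Horizontal: T_P cos 64° = T_Q cos 51.7°  →  T_Q = 0.7073 T_P.
Vertical: T_P sin 64° + T_Q sin 51.7° = 676.2.
Substituting the horizontal relation into the vertical equation gives 1.454 T_P = 676.2, so T_P = 465.1 N.

T_P ≈ 465 N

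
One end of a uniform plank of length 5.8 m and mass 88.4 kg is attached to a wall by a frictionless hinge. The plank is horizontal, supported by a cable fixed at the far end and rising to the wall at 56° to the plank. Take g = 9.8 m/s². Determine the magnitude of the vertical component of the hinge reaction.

Take torques about the hinge: T sin 56° · 5.8 = 88.4×9.8×2.9 = 2512.3 N·m.
So T = 2512.3 / (0.8290 × 5.8) = 522.49 N.
ΣF_y = 0: H_y = (88.4×9.8) − T sin 56° = 866.32 − 433.16 = 433.16 N.

|H_y| ≈ 433 N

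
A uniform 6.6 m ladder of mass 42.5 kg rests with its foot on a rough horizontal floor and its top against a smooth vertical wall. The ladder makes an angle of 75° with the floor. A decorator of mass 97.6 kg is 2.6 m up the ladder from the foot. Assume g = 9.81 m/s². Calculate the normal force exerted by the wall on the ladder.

Torques about the foot: N_wall · 6.6 sin 75° = 42.5×9.81×3.3 cos 75° + 97.6×9.81×2.6 cos 75° → N_wall = 156.92 N.

N_wall ≈ 157 N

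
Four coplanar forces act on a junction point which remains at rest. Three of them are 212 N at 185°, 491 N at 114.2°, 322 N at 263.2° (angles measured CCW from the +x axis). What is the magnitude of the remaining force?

F ≈ 464 N

Sum the known components: ΣF_x = -450.6 N, ΣF_y = 109.6 N.
For equilibrium the remaining force must supply (−ΣF_x, −ΣF_y) = (450.6, -109.6) N.
Magnitude = √((450.6)² + (-109.6)²) = 463.7 N; direction = atan2(-109.6, 450.6) = 346.3°.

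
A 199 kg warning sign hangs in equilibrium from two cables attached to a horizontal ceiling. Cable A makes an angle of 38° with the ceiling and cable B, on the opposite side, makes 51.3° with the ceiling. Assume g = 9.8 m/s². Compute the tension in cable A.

Weight W = 199 × 9.8 = 1950 N acts straight down.
Horizontal: T_A cos 38° = T_B cos 51.3°  →  T_B = 1.26 T_A.
Vertical: T_A sin 38° + T_B sin 51.3° = 1950.
Substituting the horizontal relation into the vertical equation gives 1.599 T_A = 1950, so T_A = 1219 N.

T_A ≈ 1220 N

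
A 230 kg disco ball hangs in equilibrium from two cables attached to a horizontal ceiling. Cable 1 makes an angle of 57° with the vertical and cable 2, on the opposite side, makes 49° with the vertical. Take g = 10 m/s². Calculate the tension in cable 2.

Angles from the horizontal: cable 1 is 90° − 57° = 33°, cable 2 is 90° − 49° = 41°.
Weight W = 230 × 10 = 2300 N acts straight down.
Horizontal: T_1 cos 33° = T_2 cos 41°  →  T_1 = 0.8999 T_2.
Vertical: T_1 sin 33° + T_2 sin 41° = 2300.
Substituting the horizontal relation into the vertical equation gives 1.146 T_2 = 2300, so T_2 = 2007 N.

T_2 ≈ 2010 N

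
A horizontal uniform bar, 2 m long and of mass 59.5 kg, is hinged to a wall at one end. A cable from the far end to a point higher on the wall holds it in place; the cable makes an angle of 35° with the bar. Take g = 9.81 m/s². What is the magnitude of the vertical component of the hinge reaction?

Take torques about the hinge: T sin 35° · 2 = 59.5×9.81×1 = 583.7 N·m.
So T = 583.7 / (0.5736 × 2) = 508.82 N.
ΣF_y = 0: H_y = (59.5×9.81) − T sin 35° = 583.7 − 291.85 = 291.85 N.

|H_y| ≈ 292 N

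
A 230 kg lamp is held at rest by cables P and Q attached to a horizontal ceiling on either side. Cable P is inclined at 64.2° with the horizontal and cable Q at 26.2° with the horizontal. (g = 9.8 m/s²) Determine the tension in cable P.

Weight W = 230 × 9.8 = 2254 N acts straight down.
Horizontal: T_P cos 64.2° = T_Q cos 26.2°  →  T_Q = 0.4851 T_P.
Vertical: T_P sin 64.2° + T_Q sin 26.2° = 2254.
Substituting the horizontal relation into the vertical equation gives 1.114 T_P = 2254, so T_P = 2022 N.

T_P ≈ 2020 N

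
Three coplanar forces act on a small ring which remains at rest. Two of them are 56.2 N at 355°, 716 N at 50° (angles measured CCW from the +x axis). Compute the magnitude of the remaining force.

Sum the known components: ΣF_x = 516.2 N, ΣF_y = 543.6 N.
For equilibrium the remaining force must supply (−ΣF_x, −ΣF_y) = (-516.2, -543.6) N.
Magnitude = √((-516.2)² + (-543.6)²) = 749.6 N; direction = atan2(-543.6, -516.2) = 226.5°.

F ≈ 750 N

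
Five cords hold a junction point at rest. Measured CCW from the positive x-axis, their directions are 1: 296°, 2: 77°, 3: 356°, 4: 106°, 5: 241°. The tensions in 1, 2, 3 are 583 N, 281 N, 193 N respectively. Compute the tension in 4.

T_4 ≈ 813 N

Resolve: ΣF_x = 583 cos 296° + 281 cos 77° + 193 cos 356° + T_4 cos 106° + T_5 cos 241° = 0.
        ΣF_y = 583 sin 296° + 281 sin 77° + 193 sin 356° + T_4 sin 106° + T_5 sin 241° = 0.
The known terms sum to (511.3, -263.7) N, so -0.2756 T_4 − 0.4848 T_5 = -511.3 and 0.9613 T_4 − 0.8746 T_5 = 263.7.
Solving simultaneously: T_4 = 813.2 N, T_5 = 592.3 N.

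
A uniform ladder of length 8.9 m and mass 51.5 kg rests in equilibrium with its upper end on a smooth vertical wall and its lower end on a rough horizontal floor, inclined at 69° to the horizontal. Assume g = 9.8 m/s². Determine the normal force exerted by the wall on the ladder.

N_wall ≈ 96.9 N

Torques about the foot: N_wall · 8.9 sin 69° = 51.5×9.8×4.45 cos 69° → N_wall = 96.868 N.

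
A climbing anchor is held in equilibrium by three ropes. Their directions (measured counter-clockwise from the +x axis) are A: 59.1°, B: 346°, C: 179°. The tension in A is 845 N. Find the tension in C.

T_C ≈ 3590 N

Resolve: ΣF_x = 845 cos 59.1° + T_B cos 346° + T_C cos 179° = 0.
        ΣF_y = 845 sin 59.1° + T_B sin 346° + T_C sin 179° = 0.
The known terms sum to (433.9, 725.1) N, so 0.9703 T_B − 0.9998 T_C = -433.9 and -0.2419 T_B + 0.0175 T_C = -725.1.
Solving simultaneously: T_B = 3256 N, T_C = 3594 N.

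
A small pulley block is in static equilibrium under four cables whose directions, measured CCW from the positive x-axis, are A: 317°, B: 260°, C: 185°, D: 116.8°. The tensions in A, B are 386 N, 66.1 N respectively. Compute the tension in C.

Resolve: ΣF_x = 386 cos 317° + 66.1 cos 260° + T_C cos 185° + T_D cos 116.8° = 0.
        ΣF_y = 386 sin 317° + 66.1 sin 260° + T_C sin 185° + T_D sin 116.8° = 0.
The known terms sum to (270.8, -328.3) N, so -0.9962 T_C − 0.4509 T_D = -270.8 and -0.0872 T_C + 0.8926 T_D = 328.3.
Solving simultaneously: T_C = 100.9 N, T_D = 377.7 N.

T_C ≈ 101 N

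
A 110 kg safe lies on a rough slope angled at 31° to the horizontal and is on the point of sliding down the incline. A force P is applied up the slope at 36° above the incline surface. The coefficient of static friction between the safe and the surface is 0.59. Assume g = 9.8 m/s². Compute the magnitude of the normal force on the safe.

N ≈ 911 N

On the verge of sliding down the incline, friction equals μN and acts up the slope.
Perpendicular: N + P sin 36° = W cos 31° = 924 N.
Along incline: P cos 36° + μN = W sin 31° with W sin 31° = 555.2 N.
Solving the pair for P and N: P = 21.71 N, N = 911.3 N (and f = μN = 537.6 N).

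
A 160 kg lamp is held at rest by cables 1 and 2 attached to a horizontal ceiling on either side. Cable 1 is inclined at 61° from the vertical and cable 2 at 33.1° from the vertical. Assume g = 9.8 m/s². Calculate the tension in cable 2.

Angles from the horizontal: cable 1 is 90° − 61° = 29°, cable 2 is 90° − 33.1° = 56.9°.
Weight W = 160 × 9.8 = 1568 N acts straight down.
Horizontal: T_1 cos 29° = T_2 cos 56.9°  →  T_1 = 0.6244 T_2.
Vertical: T_1 sin 29° + T_2 sin 56.9° = 1568.
Substituting the horizontal relation into the vertical equation gives 1.14 T_2 = 1568, so T_2 = 1375 N.

T_2 ≈ 1370 N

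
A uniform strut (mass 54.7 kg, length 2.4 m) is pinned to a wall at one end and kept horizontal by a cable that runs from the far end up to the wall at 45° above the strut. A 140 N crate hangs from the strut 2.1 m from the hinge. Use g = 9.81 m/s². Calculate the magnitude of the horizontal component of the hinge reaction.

Take torques about the hinge: T sin 45° · 2.4 = 54.7×9.81×1.2 + 140×2.1 = 937.93 N·m.
So T = 937.93 / (0.7071 × 2.4) = 552.68 N.
ΣF_x = 0: H_x = T cos 45° = 390.8 N.

H_x ≈ 391 N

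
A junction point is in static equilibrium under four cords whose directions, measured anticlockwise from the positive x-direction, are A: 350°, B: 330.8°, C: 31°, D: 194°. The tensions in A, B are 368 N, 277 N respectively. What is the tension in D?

Resolve: ΣF_x = 368 cos 350° + 277 cos 330.8° + T_C cos 31° + T_D cos 194° = 0.
        ΣF_y = 368 sin 350° + 277 sin 330.8° + T_C sin 31° + T_D sin 194° = 0.
The known terms sum to (604.2, -199) N, so 0.8572 T_C − 0.9703 T_D = -604.2 and 0.5150 T_C − 0.2419 T_D = 199.
Solving simultaneously: T_C = 1161 N, T_D = 1648 N.

T_D ≈ 1650 N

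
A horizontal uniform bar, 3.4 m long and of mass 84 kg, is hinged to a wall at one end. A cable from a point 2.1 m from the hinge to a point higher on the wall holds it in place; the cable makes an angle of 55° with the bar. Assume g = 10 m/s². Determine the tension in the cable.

Take torques about the hinge: T sin 55° · 2.1 = 84×10×1.7 = 1428 N·m.
So T = 1428 / (0.8192 × 2.1) = 830.13 N.

T ≈ 830 N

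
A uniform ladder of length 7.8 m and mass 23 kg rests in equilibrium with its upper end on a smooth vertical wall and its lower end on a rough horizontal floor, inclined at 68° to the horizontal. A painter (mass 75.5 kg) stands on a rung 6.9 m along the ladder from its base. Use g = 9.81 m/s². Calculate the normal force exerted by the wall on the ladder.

Torques about the foot: N_wall · 7.8 sin 68° = 23×9.81×3.9 cos 68° + 75.5×9.81×6.9 cos 68° → N_wall = 310.3 N.

N_wall ≈ 310 N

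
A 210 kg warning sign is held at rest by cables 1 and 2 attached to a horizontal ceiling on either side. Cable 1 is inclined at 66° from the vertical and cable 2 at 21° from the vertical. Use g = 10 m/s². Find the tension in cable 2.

Angles from the horizontal: cable 1 is 90° − 66° = 24°, cable 2 is 90° − 21° = 69°.
Weight W = 210 × 10 = 2100 N acts straight down.
Horizontal: T_1 cos 24° = T_2 cos 69°  →  T_1 = 0.3923 T_2.
Vertical: T_1 sin 24° + T_2 sin 69° = 2100.
Substituting the horizontal relation into the vertical equation gives 1.093 T_2 = 2100, so T_2 = 1921 N.

T_2 ≈ 1920 N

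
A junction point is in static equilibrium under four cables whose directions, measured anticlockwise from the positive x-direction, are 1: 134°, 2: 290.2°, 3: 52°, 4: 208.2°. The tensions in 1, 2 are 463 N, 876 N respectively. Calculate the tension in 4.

T_4 ≈ 709 N

Resolve: ΣF_x = 463 cos 134° + 876 cos 290.2° + T_3 cos 52° + T_4 cos 208.2° = 0.
        ΣF_y = 463 sin 134° + 876 sin 290.2° + T_3 sin 52° + T_4 sin 208.2° = 0.
The known terms sum to (-19.15, -489.1) N, so 0.6157 T_3 − 0.8813 T_4 = 19.15 and 0.7880 T_3 − 0.4726 T_4 = 489.1.
Solving simultaneously: T_3 = 1046 N, T_4 = 708.7 N.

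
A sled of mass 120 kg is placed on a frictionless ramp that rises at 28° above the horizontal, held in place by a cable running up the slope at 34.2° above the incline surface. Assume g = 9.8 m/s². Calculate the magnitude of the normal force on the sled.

Take axes along and perpendicular to the incline. Weight components: W sin 28° = 552.1 N down-slope, W cos 28° = 1038 N into the surface.
Along incline: T cos 34.2° = W sin 28° → T = 667.5 N.
Perpendicular: N = W cos 28° − T sin 34.2° = 663.1 N.

N ≈ 663 N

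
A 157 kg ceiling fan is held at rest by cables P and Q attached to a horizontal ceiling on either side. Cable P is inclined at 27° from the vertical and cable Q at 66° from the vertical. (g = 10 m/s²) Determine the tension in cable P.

Angles from the horizontal: cable P is 90° − 27° = 63°, cable Q is 90° − 66° = 24°.
Weight W = 157 × 10 = 1570 N acts straight down.
Horizontal: T_P cos 63° = T_Q cos 24°  →  T_Q = 0.497 T_P.
Vertical: T_P sin 63° + T_Q sin 24° = 1570.
Substituting the horizontal relation into the vertical equation gives 1.093 T_P = 1570, so T_P = 1436 N.

T_P ≈ 1440 N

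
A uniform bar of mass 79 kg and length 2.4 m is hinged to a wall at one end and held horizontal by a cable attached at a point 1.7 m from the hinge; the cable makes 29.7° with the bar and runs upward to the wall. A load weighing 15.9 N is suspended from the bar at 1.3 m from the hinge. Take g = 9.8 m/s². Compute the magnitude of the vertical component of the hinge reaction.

Take torques about the hinge: T sin 29.7° · 1.7 = 79×9.8×1.2 + 15.9×1.3 = 949.71 N·m.
So T = 949.71 / (0.4955 × 1.7) = 1127.5 N.
ΣF_y = 0: H_y = (79×9.8 + 15.9) − T sin 29.7° = 790.1 − 558.65 = 231.45 N.

|H_y| ≈ 231 N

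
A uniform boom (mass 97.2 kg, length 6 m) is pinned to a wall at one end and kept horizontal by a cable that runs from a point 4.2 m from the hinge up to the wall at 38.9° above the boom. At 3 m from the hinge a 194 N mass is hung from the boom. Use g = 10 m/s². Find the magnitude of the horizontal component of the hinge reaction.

Take torques about the hinge: T sin 38.9° · 4.2 = 97.2×10×3 + 194×3 = 3498 N·m.
So T = 3498 / (0.6280 × 4.2) = 1326.3 N.
ΣF_x = 0: H_x = T cos 38.9° = 1032.2 N.

H_x ≈ 1030 N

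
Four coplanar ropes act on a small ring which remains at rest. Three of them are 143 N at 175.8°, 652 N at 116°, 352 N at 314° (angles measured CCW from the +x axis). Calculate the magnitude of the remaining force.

Sum the known components: ΣF_x = -183.9 N, ΣF_y = 343.3 N.
For equilibrium the remaining force must supply (−ΣF_x, −ΣF_y) = (183.9, -343.3) N.
Magnitude = √((183.9)² + (-343.3)²) = 389.4 N; direction = atan2(-343.3, 183.9) = 298.2°.

F ≈ 389 N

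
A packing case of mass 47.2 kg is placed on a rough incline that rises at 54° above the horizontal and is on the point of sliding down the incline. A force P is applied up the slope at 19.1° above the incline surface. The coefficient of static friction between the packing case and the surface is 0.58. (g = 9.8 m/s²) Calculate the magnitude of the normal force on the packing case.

N ≈ 178 N

On the verge of sliding down the incline, friction equals μN and acts up the slope.
Perpendicular: N + P sin 19.1° = W cos 54° = 271.9 N.
Along incline: P cos 19.1° + μN = W sin 54° with W sin 54° = 374.2 N.
Solving the pair for P and N: P = 286.7 N, N = 178.1 N (and f = μN = 103.3 N).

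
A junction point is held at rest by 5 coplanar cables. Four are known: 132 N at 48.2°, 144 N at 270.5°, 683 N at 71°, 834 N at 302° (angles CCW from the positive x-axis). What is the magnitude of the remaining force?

F ≈ 761 N

Sum the known components: ΣF_x = 753.6 N, ΣF_y = -107.1 N.
For equilibrium the remaining force must supply (−ΣF_x, −ΣF_y) = (-753.6, 107.1) N.
Magnitude = √((-753.6)² + (107.1)²) = 761.1 N; direction = atan2(107.1, -753.6) = 171.9°.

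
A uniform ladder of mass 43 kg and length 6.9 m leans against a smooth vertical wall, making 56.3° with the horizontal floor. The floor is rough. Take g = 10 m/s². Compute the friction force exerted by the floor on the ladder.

Torques about the foot: N_wall · 6.9 sin 56.3° = 43×10×3.45 cos 56.3° → N_wall = 143.39 N.
ΣF_x = 0: f_floor = N_wall = 143.39 N.

f ≈ 143 N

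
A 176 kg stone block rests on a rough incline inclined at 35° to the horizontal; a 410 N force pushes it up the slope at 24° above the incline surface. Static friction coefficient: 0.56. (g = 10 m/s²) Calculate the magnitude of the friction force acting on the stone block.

f ≈ 635 N

Axes along / perpendicular to the incline. W sin 35° = 1009 N down-slope; W cos 35° = 1442 N into the surface.
Perpendicular: N = W cos 35° − P sin 24° = 1442 − 166.8 = 1275 N.
Along incline: P cos 24° + f = W sin 35° (friction acts up-slope) → f = 1009 − 374.6 = 634.9 N.
|f| = 634.9 N ≤ μN = 714 N, so the stone block is indeed static.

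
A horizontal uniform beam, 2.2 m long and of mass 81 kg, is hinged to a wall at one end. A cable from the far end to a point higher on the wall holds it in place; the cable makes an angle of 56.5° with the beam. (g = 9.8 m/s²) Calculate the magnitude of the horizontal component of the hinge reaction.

H_x ≈ 263 N

Take torques about the hinge: T sin 56.5° · 2.2 = 81×9.8×1.1 = 873.18 N·m.
So T = 873.18 / (0.8339 × 2.2) = 475.96 N.
ΣF_x = 0: H_x = T cos 56.5° = 262.7 N.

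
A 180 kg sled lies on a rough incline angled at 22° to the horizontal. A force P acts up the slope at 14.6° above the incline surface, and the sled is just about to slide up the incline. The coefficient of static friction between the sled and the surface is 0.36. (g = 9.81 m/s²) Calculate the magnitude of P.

On the verge of sliding up the incline, friction equals μN and acts down the slope.
Perpendicular: N + P sin 14.6° = W cos 22° = 1637 N.
Along incline: P cos 14.6° = W sin 22° + μN  with W sin 22° = 661.5 N.
Solving the pair for P and N: P = 1182 N, N = 1339 N (and f = μN = 482.2 N).

P ≈ 1180 N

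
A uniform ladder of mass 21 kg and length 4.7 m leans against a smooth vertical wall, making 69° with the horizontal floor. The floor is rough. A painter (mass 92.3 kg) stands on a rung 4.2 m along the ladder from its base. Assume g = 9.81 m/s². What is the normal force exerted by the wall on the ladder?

N_wall ≈ 350 N

Torques about the foot: N_wall · 4.7 sin 69° = 21×9.81×2.35 cos 69° + 92.3×9.81×4.2 cos 69° → N_wall = 350.14 N.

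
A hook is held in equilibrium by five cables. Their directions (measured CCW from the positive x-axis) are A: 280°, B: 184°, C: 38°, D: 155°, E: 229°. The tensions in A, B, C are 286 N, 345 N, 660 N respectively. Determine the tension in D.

Resolve: ΣF_x = 286 cos 280° + 345 cos 184° + 660 cos 38° + T_D cos 155° + T_E cos 229° = 0.
        ΣF_y = 286 sin 280° + 345 sin 184° + 660 sin 38° + T_D sin 155° + T_E sin 229° = 0.
The known terms sum to (225.6, 100.6) N, so -0.9063 T_D − 0.6561 T_E = -225.6 and 0.4226 T_D − 0.7547 T_E = -100.6.
Solving simultaneously: T_D = 108.4 N, T_E = 194 N.

T_D ≈ 108 N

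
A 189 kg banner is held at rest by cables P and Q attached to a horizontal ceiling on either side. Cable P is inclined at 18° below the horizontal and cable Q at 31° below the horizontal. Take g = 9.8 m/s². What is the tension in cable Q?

Weight W = 189 × 9.8 = 1852 N acts straight down.
Horizontal: T_P cos 18° = T_Q cos 31°  →  T_P = 0.9013 T_Q.
Vertical: T_P sin 18° + T_Q sin 31° = 1852.
Substituting the horizontal relation into the vertical equation gives 0.7935 T_Q = 1852, so T_Q = 2334 N.

T_Q ≈ 2330 N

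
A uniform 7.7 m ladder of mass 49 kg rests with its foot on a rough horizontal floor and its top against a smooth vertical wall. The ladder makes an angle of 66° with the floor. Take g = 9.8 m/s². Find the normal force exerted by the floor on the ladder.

N_floor ≈ 480 N

ΣF_y = 0: N_floor = 49×9.8 = 480.2 N.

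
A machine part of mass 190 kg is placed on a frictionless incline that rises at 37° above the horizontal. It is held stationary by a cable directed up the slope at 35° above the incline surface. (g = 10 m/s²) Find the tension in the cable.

Take axes along and perpendicular to the incline. Weight components: W sin 37° = 1143 N down-slope, W cos 37° = 1517 N into the surface.
Along incline: T cos 35° = W sin 37° → T = 1396 N.
Perpendicular: N = W cos 37° − T sin 35° = 716.8 N.

T ≈ 1400 N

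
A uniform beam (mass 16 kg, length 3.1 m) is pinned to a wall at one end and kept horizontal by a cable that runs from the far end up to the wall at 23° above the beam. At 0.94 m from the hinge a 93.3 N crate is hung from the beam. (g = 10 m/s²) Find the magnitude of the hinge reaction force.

Take torques about the hinge: T sin 23° · 3.1 = 16×10×1.55 + 93.3×0.94 = 335.7 N·m.
So T = 335.7 / (0.3907 × 3.1) = 277.15 N.
ΣF_x = 0: H_x = T cos 23° = 255.12 N.
ΣF_y = 0: H_y = (16×10 + 93.3) − T sin 23° = 253.3 − 108.29 = 145.01 N.
|H| = √(H_x² + H_y²) = √((255.12)² + (145.01)²) = 293.45 N.

|H| ≈ 293 N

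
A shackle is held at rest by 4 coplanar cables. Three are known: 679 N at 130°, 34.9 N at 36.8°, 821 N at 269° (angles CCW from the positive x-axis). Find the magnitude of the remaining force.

Sum the known components: ΣF_x = -422.8 N, ΣF_y = -279.8 N.
For equilibrium the remaining force must supply (−ΣF_x, −ΣF_y) = (422.8, 279.8) N.
Magnitude = √((422.8)² + (279.8)²) = 507 N; direction = atan2(279.8, 422.8) = 33.5°.

F ≈ 507 N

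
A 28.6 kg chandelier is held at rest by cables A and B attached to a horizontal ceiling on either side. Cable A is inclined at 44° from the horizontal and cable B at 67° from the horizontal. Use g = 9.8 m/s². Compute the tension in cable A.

T_A ≈ 117 N

Weight W = 28.6 × 9.8 = 280.3 N acts straight down.
Horizontal: T_A cos 44° = T_B cos 67°  →  T_B = 1.841 T_A.
Vertical: T_A sin 44° + T_B sin 67° = 280.3.
Substituting the horizontal relation into the vertical equation gives 2.389 T_A = 280.3, so T_A = 117.3 N.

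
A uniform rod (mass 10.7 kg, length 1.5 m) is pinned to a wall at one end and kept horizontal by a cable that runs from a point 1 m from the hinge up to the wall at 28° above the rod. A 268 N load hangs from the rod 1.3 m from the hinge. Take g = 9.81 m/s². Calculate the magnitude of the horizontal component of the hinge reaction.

Take torques about the hinge: T sin 28° · 1 = 10.7×9.81×0.75 + 268×1.3 = 427.13 N·m.
So T = 427.13 / (0.4695 × 1) = 909.8 N.
ΣF_x = 0: H_x = T cos 28° = 803.31 N.

H_x ≈ 803 N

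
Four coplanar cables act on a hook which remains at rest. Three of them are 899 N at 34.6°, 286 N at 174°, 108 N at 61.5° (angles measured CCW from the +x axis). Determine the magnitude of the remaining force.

F ≈ 813 N

Sum the known components: ΣF_x = 507.1 N, ΣF_y = 635.3 N.
For equilibrium the remaining force must supply (−ΣF_x, −ΣF_y) = (-507.1, -635.3) N.
Magnitude = √((-507.1)² + (-635.3)²) = 812.9 N; direction = atan2(-635.3, -507.1) = 231.4°.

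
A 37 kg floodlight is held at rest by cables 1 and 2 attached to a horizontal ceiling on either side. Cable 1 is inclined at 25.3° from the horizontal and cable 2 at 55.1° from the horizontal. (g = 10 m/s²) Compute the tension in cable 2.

T_2 ≈ 339 N

Weight W = 37 × 10 = 370 N acts straight down.
Horizontal: T_1 cos 25.3° = T_2 cos 55.1°  →  T_1 = 0.6328 T_2.
Vertical: T_1 sin 25.3° + T_2 sin 55.1° = 370.
Substituting the horizontal relation into the vertical equation gives 1.091 T_2 = 370, so T_2 = 339.3 N.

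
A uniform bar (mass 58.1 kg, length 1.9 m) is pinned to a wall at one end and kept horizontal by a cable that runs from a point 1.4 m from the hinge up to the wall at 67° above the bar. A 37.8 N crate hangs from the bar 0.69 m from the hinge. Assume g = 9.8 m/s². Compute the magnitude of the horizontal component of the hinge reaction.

Take torques about the hinge: T sin 67° · 1.4 = 58.1×9.8×0.95 + 37.8×0.69 = 566.99 N·m.
So T = 566.99 / (0.9205 × 1.4) = 439.97 N.
ΣF_x = 0: H_x = T cos 67° = 171.91 N.

H_x ≈ 172 N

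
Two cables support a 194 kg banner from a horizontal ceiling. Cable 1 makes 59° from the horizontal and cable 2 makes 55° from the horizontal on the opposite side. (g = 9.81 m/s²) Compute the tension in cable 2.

T_2 ≈ 1070 N

Weight W = 194 × 9.81 = 1903 N acts straight down.
Horizontal: T_1 cos 59° = T_2 cos 55°  →  T_1 = 1.114 T_2.
Vertical: T_1 sin 59° + T_2 sin 55° = 1903.
Substituting the horizontal relation into the vertical equation gives 1.774 T_2 = 1903, so T_2 = 1073 N.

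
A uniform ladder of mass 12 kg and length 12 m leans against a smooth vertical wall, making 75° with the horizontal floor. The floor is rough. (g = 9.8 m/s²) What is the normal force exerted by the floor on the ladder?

N_floor ≈ 118 N

ΣF_y = 0: N_floor = 12×9.8 = 117.6 N.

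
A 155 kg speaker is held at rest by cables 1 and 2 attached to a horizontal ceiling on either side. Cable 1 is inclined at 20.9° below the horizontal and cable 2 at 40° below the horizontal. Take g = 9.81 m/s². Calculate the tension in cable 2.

T_2 ≈ 1630 N

Weight W = 155 × 9.81 = 1521 N acts straight down.
Horizontal: T_1 cos 20.9° = T_2 cos 40°  →  T_1 = 0.82 T_2.
Vertical: T_1 sin 20.9° + T_2 sin 40° = 1521.
Substituting the horizontal relation into the vertical equation gives 0.9353 T_2 = 1521, so T_2 = 1626 N.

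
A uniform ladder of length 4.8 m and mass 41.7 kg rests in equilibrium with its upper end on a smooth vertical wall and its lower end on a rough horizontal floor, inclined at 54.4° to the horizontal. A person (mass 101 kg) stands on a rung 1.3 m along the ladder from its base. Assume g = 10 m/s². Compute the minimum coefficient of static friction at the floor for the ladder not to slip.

ΣF_y = 0: N_floor = 41.7×10 + 101×10 = 1427 N.
Torques about the foot: N_wall · 4.8 sin 54.4° = 41.7×10×2.4 cos 54.4° + 101×10×1.3 cos 54.4° → N_wall = 345.11 N.
ΣF_x = 0: f_floor = N_wall = 345.11 N.
μ_min = f_floor / N_floor = 345.11 / 1427 = 0.2418.

μ_min ≈ 0.242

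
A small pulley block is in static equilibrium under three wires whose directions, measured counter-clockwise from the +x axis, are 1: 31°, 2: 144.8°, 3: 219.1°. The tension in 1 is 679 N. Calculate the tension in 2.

T_2 ≈ 99.4 N

Resolve: ΣF_x = 679 cos 31° + T_2 cos 144.8° + T_3 cos 219.1° = 0.
        ΣF_y = 679 sin 31° + T_2 sin 144.8° + T_3 sin 219.1° = 0.
The known terms sum to (582, 349.7) N, so -0.8171 T_2 − 0.7760 T_3 = -582 and 0.5764 T_2 − 0.6307 T_3 = -349.7.
Solving simultaneously: T_2 = 99.38 N, T_3 = 645.3 N.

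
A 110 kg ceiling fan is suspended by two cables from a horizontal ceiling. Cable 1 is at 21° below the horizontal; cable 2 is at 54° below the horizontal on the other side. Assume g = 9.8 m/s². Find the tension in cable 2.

Weight W = 110 × 9.8 = 1078 N acts straight down.
Horizontal: T_1 cos 21° = T_2 cos 54°  →  T_1 = 0.6296 T_2.
Vertical: T_1 sin 21° + T_2 sin 54° = 1078.
Substituting the horizontal relation into the vertical equation gives 1.035 T_2 = 1078, so T_2 = 1042 N.

T_2 ≈ 1040 N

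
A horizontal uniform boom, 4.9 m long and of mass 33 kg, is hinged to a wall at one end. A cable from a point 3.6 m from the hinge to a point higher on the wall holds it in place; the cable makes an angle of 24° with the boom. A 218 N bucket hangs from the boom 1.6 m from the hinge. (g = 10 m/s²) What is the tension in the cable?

Take torques about the hinge: T sin 24° · 3.6 = 33×10×2.45 + 218×1.6 = 1157.3 N·m.
So T = 1157.3 / (0.4067 × 3.6) = 790.37 N.

T ≈ 790 N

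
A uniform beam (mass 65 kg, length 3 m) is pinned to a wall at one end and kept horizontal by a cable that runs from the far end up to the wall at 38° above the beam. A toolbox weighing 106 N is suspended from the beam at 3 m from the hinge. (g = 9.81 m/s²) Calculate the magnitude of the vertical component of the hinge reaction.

|H_y| ≈ 319 N

Take torques about the hinge: T sin 38° · 3 = 65×9.81×1.5 + 106×3 = 1274.5 N·m.
So T = 1274.5 / (0.6157 × 3) = 690.03 N.
ΣF_y = 0: H_y = (65×9.81 + 106) − T sin 38° = 743.65 − 424.82 = 318.83 N.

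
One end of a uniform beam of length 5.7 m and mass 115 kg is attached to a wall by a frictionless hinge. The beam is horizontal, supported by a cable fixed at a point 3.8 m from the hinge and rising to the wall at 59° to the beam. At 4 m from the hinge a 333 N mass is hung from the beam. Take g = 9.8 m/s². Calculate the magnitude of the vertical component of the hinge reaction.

Take torques about the hinge: T sin 59° · 3.8 = 115×9.8×2.85 + 333×4 = 4544 N·m.
So T = 4544 / (0.8572 × 3.8) = 1395 N.
ΣF_y = 0: H_y = (115×9.8 + 333) − T sin 59° = 1460 − 1195.8 = 264.22 N.

|H_y| ≈ 264 N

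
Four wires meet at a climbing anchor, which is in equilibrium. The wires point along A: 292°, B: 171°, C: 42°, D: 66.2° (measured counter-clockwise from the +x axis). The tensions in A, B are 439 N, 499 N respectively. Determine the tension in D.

Resolve: ΣF_x = 439 cos 292° + 499 cos 171° + T_C cos 42° + T_D cos 66.2° = 0.
        ΣF_y = 439 sin 292° + 499 sin 171° + T_C sin 42° + T_D sin 66.2° = 0.
The known terms sum to (-328.4, -329) N, so 0.7431 T_C + 0.4035 T_D = 328.4 and 0.6691 T_C + 0.9150 T_D = 329.
Solving simultaneously: T_C = 409.2 N, T_D = 60.33 N.

T_D ≈ 60.3 N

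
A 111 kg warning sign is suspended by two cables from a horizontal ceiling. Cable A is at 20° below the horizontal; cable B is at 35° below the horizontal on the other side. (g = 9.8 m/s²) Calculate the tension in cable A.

Weight W = 111 × 9.8 = 1088 N acts straight down.
Horizontal: T_A cos 20° = T_B cos 35°  →  T_B = 1.147 T_A.
Vertical: T_A sin 20° + T_B sin 35° = 1088.
Substituting the horizontal relation into the vertical equation gives 1 T_A = 1088, so T_A = 1088 N.

T_A ≈ 1090 N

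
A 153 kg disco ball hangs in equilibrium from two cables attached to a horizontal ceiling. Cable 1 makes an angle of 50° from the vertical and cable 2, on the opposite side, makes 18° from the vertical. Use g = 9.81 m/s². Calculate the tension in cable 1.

T_1 ≈ 500 N

Angles from the horizontal: cable 1 is 90° − 50° = 40°, cable 2 is 90° − 18° = 72°.
Weight W = 153 × 9.81 = 1501 N acts straight down.
Horizontal: T_1 cos 40° = T_2 cos 72°  →  T_2 = 2.479 T_1.
Vertical: T_1 sin 40° + T_2 sin 72° = 1501.
Substituting the horizontal relation into the vertical equation gives 3 T_1 = 1501, so T_1 = 500.2 N.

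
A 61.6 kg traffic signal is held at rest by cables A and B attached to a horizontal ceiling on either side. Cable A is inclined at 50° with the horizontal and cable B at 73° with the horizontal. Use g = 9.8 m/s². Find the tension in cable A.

T_A ≈ 210 N

Weight W = 61.6 × 9.8 = 603.7 N acts straight down.
Horizontal: T_A cos 50° = T_B cos 73°  →  T_B = 2.199 T_A.
Vertical: T_A sin 50° + T_B sin 73° = 603.7.
Substituting the horizontal relation into the vertical equation gives 2.869 T_A = 603.7, so T_A = 210.5 N.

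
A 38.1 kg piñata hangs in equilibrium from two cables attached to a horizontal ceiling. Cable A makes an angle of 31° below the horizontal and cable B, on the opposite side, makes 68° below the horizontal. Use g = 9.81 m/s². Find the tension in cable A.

Weight W = 38.1 × 9.81 = 373.8 N acts straight down.
Horizontal: T_A cos 31° = T_B cos 68°  →  T_B = 2.288 T_A.
Vertical: T_A sin 31° + T_B sin 68° = 373.8.
Substituting the horizontal relation into the vertical equation gives 2.637 T_A = 373.8, so T_A = 141.8 N.

T_A ≈ 142 N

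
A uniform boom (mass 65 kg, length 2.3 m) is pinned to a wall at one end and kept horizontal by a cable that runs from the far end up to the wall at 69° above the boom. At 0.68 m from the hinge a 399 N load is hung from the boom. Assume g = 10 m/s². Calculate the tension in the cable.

T ≈ 474 N

Take torques about the hinge: T sin 69° · 2.3 = 65×10×1.15 + 399×0.68 = 1018.8 N·m.
So T = 1018.8 / (0.9336 × 2.3) = 474.48 N.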